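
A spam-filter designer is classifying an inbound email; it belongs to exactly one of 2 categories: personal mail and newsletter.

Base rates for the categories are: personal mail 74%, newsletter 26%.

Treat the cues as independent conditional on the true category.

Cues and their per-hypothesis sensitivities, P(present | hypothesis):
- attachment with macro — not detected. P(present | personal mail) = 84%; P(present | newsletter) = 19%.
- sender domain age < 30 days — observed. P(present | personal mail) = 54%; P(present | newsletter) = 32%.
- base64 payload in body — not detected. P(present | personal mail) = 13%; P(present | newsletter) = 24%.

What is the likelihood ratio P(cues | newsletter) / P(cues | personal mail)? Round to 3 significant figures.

2.62

The Bayes factor is the ratio of the joint likelihoods of the cue pattern under the two hypotheses (using 1 − P(present | H) for each absent cue).
  newsletter: (1 − 0.19) × 0.32 × (1 − 0.24) = 0.19699
  personal mail: (1 − 0.84) × 0.54 × (1 − 0.13) = 0.075168
Bayes factor = 0.19699 / 0.075168 ≈ 2.62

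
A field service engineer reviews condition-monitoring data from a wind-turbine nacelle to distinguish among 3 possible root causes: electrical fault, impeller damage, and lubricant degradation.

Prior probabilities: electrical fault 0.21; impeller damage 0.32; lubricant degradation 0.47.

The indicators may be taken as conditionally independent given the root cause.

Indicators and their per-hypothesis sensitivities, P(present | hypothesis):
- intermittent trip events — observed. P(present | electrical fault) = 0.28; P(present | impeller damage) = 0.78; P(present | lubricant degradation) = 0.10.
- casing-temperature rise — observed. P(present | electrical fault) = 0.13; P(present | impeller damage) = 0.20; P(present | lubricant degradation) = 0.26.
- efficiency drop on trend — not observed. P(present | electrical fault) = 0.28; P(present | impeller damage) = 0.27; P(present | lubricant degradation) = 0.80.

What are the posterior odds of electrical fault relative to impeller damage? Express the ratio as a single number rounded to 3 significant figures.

Unnormalized posterior weight (prior times the indicator likelihoods) for each of the two hypotheses (using 1 − P(present | H) for each absent indicator):
  electrical fault: 0.21 × 0.28 × 0.13 × (1 − 0.28) = 0.0055037
  impeller damage: 0.32 × 0.78 × 0.20 × (1 − 0.27) = 0.036442
Posterior odds = 0.0055037 / 0.036442 ≈ 0.151.

0.151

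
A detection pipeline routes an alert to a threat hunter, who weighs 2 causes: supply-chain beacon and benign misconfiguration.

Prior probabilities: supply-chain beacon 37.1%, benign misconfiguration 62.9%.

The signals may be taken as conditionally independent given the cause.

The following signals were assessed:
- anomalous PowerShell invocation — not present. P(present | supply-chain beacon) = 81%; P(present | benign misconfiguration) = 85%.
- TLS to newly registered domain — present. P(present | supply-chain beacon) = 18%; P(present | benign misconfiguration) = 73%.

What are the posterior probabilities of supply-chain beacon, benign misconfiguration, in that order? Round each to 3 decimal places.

Multiply each prior by the joint likelihood of the signal pattern (using 1 − P(present | H) for each absent signal):
  supply-chain beacon: 0.371 × (1 − 0.81) × 0.18 = 0.012688
  benign misconfiguration: 0.629 × (1 − 0.85) × 0.73 = 0.068876
Normalizing constant Z = 0.012688 + 0.068876 = 0.081564.
P(supply-chain beacon | evidence) = 0.012688 / 0.081564 ≈ 0.156
P(benign misconfiguration | evidence) = 0.068876 / 0.081564 ≈ 0.844

0.156, 0.844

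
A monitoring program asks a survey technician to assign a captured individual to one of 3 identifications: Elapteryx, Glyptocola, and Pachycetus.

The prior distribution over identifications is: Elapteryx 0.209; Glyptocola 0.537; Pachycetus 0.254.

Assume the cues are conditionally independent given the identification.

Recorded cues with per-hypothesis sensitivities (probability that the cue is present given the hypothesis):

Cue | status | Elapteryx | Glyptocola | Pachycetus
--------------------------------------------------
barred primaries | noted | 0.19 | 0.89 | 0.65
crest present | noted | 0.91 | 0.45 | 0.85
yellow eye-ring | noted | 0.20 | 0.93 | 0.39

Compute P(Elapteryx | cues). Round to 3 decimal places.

0.028

By Bayes' rule with conditional independence, the unnormalized weight for each hypothesis is prior × ∏ likelihoods:
  Elapteryx: 0.209 × 0.19 × 0.91 × 0.20 = 0.0072272
  Glyptocola: 0.537 × 0.89 × 0.45 × 0.93 = 0.20001
  Pachycetus: 0.254 × 0.65 × 0.85 × 0.39 = 0.054731
The unnormalized weights sum to 0.26197.
P(Elapteryx | evidence) = 0.0072272 / 0.26197 ≈ 0.028.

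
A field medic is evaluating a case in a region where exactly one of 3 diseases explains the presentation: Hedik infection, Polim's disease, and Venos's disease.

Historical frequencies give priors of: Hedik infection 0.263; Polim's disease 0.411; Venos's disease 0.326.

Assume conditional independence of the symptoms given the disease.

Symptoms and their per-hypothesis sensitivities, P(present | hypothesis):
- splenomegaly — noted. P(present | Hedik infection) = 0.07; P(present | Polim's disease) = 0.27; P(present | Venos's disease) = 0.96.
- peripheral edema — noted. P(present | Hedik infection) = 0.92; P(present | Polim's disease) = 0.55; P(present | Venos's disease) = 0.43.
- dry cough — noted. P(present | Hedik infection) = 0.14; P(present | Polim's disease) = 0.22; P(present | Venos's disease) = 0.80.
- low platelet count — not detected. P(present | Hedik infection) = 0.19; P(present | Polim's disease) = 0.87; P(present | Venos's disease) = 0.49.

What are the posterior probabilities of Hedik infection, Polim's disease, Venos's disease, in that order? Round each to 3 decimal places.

0.033, 0.030, 0.937

For each hypothesis, the unnormalized posterior weight is prior × product of the symptom likelihoods (using 1 − P(present | H) for each absent symptom):
  Hedik infection: 0.263 × 0.07 × 0.92 × 0.14 × (1 − 0.19) = 0.0019207
  Polim's disease: 0.411 × 0.27 × 0.55 × 0.22 × (1 − 0.87) = 0.0017456
  Venos's disease: 0.326 × 0.96 × 0.43 × 0.80 × (1 − 0.49) = 0.054906
Normalizing constant Z = 0.0019207 + 0.0017456 + 0.054906 = 0.058572.
P(Hedik infection | evidence) = 0.0019207 / 0.058572 ≈ 0.033
P(Polim's disease | evidence) = 0.0017456 / 0.058572 ≈ 0.030
P(Venos's disease | evidence) = 0.054906 / 0.058572 ≈ 0.937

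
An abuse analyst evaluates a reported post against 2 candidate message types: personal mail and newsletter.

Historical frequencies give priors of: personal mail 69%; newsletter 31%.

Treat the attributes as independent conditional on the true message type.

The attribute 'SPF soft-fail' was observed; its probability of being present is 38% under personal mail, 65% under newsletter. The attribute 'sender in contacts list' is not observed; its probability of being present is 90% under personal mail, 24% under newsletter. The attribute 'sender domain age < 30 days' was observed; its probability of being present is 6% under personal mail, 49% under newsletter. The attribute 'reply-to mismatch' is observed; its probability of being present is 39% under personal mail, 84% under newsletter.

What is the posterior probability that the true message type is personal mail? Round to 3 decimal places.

By Bayes' rule with conditional independence, the unnormalized weight for each hypothesis is prior × ∏ likelihoods (using 1 − P(present | H) for each absent attribute):
  personal mail: 0.69 × 0.38 × (1 − 0.90) × 0.06 × 0.39 = 0.00061355
  newsletter: 0.31 × 0.65 × (1 − 0.24) × 0.49 × 0.84 = 0.063032
Normalizing constant Z = 0.00061355 + 0.063032 = 0.063646.
P(personal mail | evidence) = 0.00061355 / 0.063646 ≈ 0.010.

0.010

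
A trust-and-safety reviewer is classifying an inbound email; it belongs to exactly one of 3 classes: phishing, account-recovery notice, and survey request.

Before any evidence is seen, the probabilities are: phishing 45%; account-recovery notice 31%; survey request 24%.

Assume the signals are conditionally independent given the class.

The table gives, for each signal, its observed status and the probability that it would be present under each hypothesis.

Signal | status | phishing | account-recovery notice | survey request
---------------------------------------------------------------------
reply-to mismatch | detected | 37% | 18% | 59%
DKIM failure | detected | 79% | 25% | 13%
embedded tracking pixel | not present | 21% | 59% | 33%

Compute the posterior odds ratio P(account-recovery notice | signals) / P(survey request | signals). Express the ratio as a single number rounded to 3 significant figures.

The normalizing constant cancels in an odds ratio, so compute prior × likelihood for the two hypotheses only (using 1 − P(present | H) for each absent signal):
  account-recovery notice: 0.31 × 0.18 × 0.25 × (1 − 0.59) = 0.0057195
  survey request: 0.24 × 0.59 × 0.13 × (1 − 0.33) = 0.012333
Odds(account-recovery notice : survey request) = 0.0057195 / 0.012333 ≈ 0.464.

0.464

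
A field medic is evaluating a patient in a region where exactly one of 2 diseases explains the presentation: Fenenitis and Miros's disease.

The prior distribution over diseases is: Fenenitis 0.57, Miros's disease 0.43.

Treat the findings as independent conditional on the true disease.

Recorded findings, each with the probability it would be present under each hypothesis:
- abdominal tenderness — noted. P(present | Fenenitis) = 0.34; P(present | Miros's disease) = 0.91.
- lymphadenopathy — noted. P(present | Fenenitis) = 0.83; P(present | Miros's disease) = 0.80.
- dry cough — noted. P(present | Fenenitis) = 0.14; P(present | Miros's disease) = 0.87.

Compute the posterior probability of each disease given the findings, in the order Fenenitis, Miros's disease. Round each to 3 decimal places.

0.076, 0.924

For each hypothesis, the unnormalized posterior weight is prior × product of the finding likelihoods:
  Fenenitis: 0.57 × 0.34 × 0.83 × 0.14 = 0.02252
  Miros's disease: 0.43 × 0.91 × 0.80 × 0.87 = 0.27234
Marginal likelihood of the evidence = 0.29486.
P(Fenenitis | evidence) = 0.02252 / 0.29486 ≈ 0.076
P(Miros's disease | evidence) = 0.27234 / 0.29486 ≈ 0.924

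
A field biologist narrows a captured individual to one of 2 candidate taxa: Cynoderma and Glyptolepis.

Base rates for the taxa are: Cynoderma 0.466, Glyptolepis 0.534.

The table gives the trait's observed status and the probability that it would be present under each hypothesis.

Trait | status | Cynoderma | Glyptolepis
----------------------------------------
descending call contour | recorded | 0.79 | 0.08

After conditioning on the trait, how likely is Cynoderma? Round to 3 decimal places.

Multiply each prior by the likelihood of the trait:
  Cynoderma: 0.466 × 0.79 = 0.36814
  Glyptolepis: 0.534 × 0.08 = 0.04272
The unnormalized weights sum to 0.41086.
P(Cynoderma | evidence) = 0.36814 / 0.41086 ≈ 0.896.

0.896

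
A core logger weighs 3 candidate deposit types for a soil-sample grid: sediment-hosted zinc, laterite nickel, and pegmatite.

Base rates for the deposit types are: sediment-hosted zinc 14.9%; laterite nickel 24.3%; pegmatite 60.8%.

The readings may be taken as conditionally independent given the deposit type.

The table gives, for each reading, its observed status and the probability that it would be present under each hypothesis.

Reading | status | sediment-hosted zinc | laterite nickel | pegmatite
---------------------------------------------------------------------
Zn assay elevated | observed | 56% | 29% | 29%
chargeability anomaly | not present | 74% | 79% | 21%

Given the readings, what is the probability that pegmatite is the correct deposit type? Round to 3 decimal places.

For each hypothesis, the unnormalized posterior weight is prior × product of the reading likelihoods (using 1 − P(present | H) for each absent reading):
  sediment-hosted zinc: 0.149 × 0.56 × (1 − 0.74) = 0.021694
  laterite nickel: 0.243 × 0.29 × (1 − 0.79) = 0.014799
  pegmatite: 0.608 × 0.29 × (1 − 0.21) = 0.13929
Marginal likelihood of the evidence = 0.17579.
P(pegmatite | evidence) = 0.13929 / 0.17579 ≈ 0.792.

0.792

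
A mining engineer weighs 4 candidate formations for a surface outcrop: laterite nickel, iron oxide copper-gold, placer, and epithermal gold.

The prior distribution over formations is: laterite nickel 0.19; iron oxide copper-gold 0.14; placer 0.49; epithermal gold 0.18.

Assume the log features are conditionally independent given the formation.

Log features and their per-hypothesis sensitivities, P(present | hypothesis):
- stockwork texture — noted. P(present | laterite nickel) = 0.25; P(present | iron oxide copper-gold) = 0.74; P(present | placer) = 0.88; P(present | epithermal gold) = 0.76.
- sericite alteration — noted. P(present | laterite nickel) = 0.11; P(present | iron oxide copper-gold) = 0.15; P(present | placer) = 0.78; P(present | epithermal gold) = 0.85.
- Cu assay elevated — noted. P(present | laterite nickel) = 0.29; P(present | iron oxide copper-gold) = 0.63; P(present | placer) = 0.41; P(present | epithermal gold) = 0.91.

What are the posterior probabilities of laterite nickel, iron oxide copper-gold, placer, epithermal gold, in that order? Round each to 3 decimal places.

0.006, 0.038, 0.541, 0.415

Multiply each prior by the joint likelihood of the log feature pattern:
  laterite nickel: 0.19 × 0.25 × 0.11 × 0.29 = 0.0015153
  iron oxide copper-gold: 0.14 × 0.74 × 0.15 × 0.63 = 0.0097902
  placer: 0.49 × 0.88 × 0.78 × 0.41 = 0.1379
  epithermal gold: 0.18 × 0.76 × 0.85 × 0.91 = 0.10581
Normalizing constant Z = 0.0015153 + 0.0097902 + 0.1379 + 0.10581 = 0.25502.
P(laterite nickel | evidence) = 0.0015153 / 0.25502 ≈ 0.006
P(iron oxide copper-gold | evidence) = 0.0097902 / 0.25502 ≈ 0.038
P(placer | evidence) = 0.1379 / 0.25502 ≈ 0.541
P(epithermal gold | evidence) = 0.10581 / 0.25502 ≈ 0.415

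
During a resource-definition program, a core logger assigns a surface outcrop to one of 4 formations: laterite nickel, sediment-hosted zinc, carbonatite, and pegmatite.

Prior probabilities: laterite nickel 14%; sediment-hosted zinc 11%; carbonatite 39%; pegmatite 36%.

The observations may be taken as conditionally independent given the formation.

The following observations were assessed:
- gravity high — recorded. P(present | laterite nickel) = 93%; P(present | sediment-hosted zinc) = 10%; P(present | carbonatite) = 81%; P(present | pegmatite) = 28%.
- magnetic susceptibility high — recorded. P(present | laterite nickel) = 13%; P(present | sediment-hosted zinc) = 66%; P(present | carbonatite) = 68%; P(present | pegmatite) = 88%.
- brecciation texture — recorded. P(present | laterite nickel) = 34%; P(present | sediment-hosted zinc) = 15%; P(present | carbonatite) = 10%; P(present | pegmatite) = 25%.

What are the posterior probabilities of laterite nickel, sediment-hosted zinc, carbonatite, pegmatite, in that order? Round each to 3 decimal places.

0.114, 0.022, 0.425, 0.439

For each hypothesis, the unnormalized posterior weight is prior × product of the observation likelihoods:
  laterite nickel: 0.14 × 0.93 × 0.13 × 0.34 = 0.0057548
  sediment-hosted zinc: 0.11 × 0.10 × 0.66 × 0.15 = 0.001089
  carbonatite: 0.39 × 0.81 × 0.68 × 0.10 = 0.021481
  pegmatite: 0.36 × 0.28 × 0.88 × 0.25 = 0.022176
Marginal likelihood of the evidence = 0.050501.
P(laterite nickel | evidence) = 0.0057548 / 0.050501 ≈ 0.114
P(sediment-hosted zinc | evidence) = 0.001089 / 0.050501 ≈ 0.022
P(carbonatite | evidence) = 0.021481 / 0.050501 ≈ 0.425
P(pegmatite | evidence) = 0.022176 / 0.050501 ≈ 0.439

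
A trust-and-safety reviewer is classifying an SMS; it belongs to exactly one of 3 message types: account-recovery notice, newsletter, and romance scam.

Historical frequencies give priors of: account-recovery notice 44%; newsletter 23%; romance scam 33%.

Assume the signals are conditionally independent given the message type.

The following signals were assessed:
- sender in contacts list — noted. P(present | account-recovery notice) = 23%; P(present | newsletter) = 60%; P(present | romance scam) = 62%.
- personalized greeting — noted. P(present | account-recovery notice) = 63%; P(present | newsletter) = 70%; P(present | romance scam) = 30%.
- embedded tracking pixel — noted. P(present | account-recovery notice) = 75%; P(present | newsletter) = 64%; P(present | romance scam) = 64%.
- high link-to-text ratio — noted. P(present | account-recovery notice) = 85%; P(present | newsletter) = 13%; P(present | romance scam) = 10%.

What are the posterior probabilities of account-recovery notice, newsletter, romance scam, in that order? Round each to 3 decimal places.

Multiply each prior by the joint likelihood of the signal pattern:
  account-recovery notice: 0.44 × 0.23 × 0.63 × 0.75 × 0.85 = 0.040644
  newsletter: 0.23 × 0.60 × 0.70 × 0.64 × 0.13 = 0.0080371
  romance scam: 0.33 × 0.62 × 0.30 × 0.64 × 0.10 = 0.0039283
The unnormalized weights sum to 0.05261.
P(account-recovery notice | evidence) = 0.040644 / 0.05261 ≈ 0.773
P(newsletter | evidence) = 0.0080371 / 0.05261 ≈ 0.153
P(romance scam | evidence) = 0.0039283 / 0.05261 ≈ 0.075

0.773, 0.153, 0.075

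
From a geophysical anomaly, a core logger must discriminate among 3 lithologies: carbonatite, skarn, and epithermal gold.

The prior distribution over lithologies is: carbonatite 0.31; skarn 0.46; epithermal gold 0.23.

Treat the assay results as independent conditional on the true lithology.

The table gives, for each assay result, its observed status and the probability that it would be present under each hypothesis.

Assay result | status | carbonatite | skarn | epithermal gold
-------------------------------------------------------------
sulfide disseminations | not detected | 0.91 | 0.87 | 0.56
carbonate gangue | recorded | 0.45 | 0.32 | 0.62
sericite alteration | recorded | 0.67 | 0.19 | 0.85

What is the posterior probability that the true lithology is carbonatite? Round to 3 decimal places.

Multiply each prior by the joint likelihood of the assay result pattern (using 1 − P(present | H) for each absent assay result):
  carbonatite: 0.31 × (1 − 0.91) × 0.45 × 0.67 = 0.0084118
  skarn: 0.46 × (1 − 0.87) × 0.32 × 0.19 = 0.0036358
  epithermal gold: 0.23 × (1 − 0.56) × 0.62 × 0.85 = 0.053332
Normalizing constant Z = 0.0084118 + 0.0036358 + 0.053332 = 0.06538.
P(carbonatite | evidence) = 0.0084118 / 0.06538 ≈ 0.129.

0.129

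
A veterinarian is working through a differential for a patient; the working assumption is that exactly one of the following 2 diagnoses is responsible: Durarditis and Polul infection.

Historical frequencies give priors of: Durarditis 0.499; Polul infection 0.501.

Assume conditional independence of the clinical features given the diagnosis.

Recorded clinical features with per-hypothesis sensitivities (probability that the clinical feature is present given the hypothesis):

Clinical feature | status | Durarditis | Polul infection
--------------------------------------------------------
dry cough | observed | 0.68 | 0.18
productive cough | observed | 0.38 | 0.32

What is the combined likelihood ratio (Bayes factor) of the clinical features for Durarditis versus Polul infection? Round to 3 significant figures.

4.49

Take the product of per-clinical feature likelihoods under each hypothesis, then divide.
  Durarditis: 0.68 × 0.38 = 0.2584
  Polul infection: 0.18 × 0.32 = 0.0576
Bayes factor = 0.2584 / 0.0576 ≈ 4.49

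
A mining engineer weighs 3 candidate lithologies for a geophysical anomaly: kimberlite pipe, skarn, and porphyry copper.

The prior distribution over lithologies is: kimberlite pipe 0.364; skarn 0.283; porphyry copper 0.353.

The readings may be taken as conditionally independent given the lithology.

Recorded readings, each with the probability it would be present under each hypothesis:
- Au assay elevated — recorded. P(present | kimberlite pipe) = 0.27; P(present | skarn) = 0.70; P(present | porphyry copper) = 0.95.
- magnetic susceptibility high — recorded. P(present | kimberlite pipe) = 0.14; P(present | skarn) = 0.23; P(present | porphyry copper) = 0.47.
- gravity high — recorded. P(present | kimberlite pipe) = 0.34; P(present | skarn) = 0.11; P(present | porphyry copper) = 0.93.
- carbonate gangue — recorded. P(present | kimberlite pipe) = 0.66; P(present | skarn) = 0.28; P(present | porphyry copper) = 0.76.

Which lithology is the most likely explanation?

Multiply each prior by the joint likelihood of the reading pattern:
  kimberlite pipe: 0.364 × 0.27 × 0.14 × 0.34 × 0.66 = 0.0030876
  skarn: 0.283 × 0.70 × 0.23 × 0.11 × 0.28 = 0.0014033
  porphyry copper: 0.353 × 0.95 × 0.47 × 0.93 × 0.76 = 0.1114
Normalizing constant Z = 0.0030876 + 0.0014033 + 0.1114 = 0.11589.
P(kimberlite pipe | evidence) ≈ 0.0030876 / 0.11589 ≈ 0.027
P(skarn | evidence) ≈ 0.0014033 / 0.11589 ≈ 0.012
P(porphyry copper | evidence) ≈ 0.1114 / 0.11589 ≈ 0.961
The largest is 0.961, so porphyry copper is most probable.

porphyry copper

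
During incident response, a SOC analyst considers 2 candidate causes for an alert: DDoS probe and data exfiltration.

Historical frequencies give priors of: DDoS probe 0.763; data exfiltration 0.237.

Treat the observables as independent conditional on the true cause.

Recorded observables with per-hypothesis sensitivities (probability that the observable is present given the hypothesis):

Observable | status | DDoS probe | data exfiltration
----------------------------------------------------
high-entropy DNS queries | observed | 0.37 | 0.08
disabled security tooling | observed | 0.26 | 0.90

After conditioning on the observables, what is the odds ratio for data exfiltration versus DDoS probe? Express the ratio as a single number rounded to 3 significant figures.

0.232

The normalizing constant cancels in an odds ratio, so compute prior × likelihood for the two hypotheses only:
  data exfiltration: 0.237 × 0.08 × 0.90 = 0.017064
  DDoS probe: 0.763 × 0.37 × 0.26 = 0.073401
Odds(data exfiltration : DDoS probe) = 0.017064 / 0.073401 ≈ 0.232.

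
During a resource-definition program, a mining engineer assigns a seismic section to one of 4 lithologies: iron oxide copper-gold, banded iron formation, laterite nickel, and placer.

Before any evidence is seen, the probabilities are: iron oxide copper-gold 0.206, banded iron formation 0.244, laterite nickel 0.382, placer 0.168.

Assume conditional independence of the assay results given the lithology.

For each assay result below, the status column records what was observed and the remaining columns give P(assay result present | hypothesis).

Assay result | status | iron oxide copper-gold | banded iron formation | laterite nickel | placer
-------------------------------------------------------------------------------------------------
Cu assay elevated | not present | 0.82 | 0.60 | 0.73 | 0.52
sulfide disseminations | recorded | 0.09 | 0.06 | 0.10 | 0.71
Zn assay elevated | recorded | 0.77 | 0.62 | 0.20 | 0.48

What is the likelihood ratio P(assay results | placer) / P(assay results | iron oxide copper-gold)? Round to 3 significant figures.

Take the product of per-assay result likelihoods under each hypothesis (using 1 − P(present | H) for each absent assay result), then divide.
  placer: (1 − 0.52) × 0.71 × 0.48 = 0.16358
  iron oxide copper-gold: (1 − 0.82) × 0.09 × 0.77 = 0.012474
Bayes factor = 0.16358 / 0.012474 ≈ 13.1

13.1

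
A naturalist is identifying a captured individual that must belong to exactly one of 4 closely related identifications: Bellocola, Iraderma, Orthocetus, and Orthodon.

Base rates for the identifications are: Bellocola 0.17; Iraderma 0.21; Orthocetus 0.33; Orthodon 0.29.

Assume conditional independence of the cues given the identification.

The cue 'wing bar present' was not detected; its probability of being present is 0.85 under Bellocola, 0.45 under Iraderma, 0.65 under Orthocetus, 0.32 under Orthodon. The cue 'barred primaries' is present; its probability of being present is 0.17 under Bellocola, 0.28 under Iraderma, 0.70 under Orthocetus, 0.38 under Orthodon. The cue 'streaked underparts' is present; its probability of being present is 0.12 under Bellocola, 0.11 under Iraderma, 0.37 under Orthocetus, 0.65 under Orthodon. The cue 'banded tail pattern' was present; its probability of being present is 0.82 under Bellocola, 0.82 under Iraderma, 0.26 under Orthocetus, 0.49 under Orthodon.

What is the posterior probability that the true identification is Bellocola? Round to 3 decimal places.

0.012

By Bayes' rule with conditional independence, the unnormalized weight for each hypothesis is prior × ∏ likelihoods (using 1 − P(present | H) for each absent cue):
  Bellocola: 0.17 × (1 − 0.85) × 0.17 × 0.12 × 0.82 = 0.00042656
  Iraderma: 0.21 × (1 − 0.45) × 0.28 × 0.11 × 0.82 = 0.0029171
  Orthocetus: 0.33 × (1 − 0.65) × 0.70 × 0.37 × 0.26 = 0.0077778
  Orthodon: 0.29 × (1 − 0.32) × 0.38 × 0.65 × 0.49 = 0.023867
Marginal likelihood of the evidence = 0.034989.
P(Bellocola | evidence) = 0.00042656 / 0.034989 ≈ 0.012.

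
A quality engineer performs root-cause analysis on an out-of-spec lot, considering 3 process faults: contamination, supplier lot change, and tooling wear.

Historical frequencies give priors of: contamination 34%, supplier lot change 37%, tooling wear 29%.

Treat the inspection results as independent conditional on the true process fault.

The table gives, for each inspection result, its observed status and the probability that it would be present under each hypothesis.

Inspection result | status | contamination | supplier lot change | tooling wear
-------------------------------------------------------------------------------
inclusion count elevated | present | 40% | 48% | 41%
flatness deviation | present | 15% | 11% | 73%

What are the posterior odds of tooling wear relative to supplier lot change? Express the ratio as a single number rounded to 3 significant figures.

Posterior odds equal prior odds times the likelihood ratio; only the two competing hypotheses matter.
  tooling wear: 0.29 × 0.41 × 0.73 = 0.086797
  supplier lot change: 0.37 × 0.48 × 0.11 = 0.019536
Posterior odds = 0.086797 / 0.019536 ≈ 4.44.

4.44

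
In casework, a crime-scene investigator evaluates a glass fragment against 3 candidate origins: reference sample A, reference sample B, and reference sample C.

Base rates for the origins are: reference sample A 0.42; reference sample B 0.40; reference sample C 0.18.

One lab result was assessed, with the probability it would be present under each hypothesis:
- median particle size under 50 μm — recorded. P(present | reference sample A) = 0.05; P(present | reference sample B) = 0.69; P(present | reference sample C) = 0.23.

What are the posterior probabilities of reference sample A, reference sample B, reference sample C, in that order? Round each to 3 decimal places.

Multiply each prior by the likelihood of the lab result:
  reference sample A: 0.42 × 0.05 = 0.021
  reference sample B: 0.40 × 0.69 = 0.276
  reference sample C: 0.18 × 0.23 = 0.0414
Marginal likelihood of the evidence = 0.3384.
P(reference sample A | evidence) = 0.021 / 0.3384 ≈ 0.062
P(reference sample B | evidence) = 0.276 / 0.3384 ≈ 0.816
P(reference sample C | evidence) = 0.0414 / 0.3384 ≈ 0.122

0.062, 0.816, 0.122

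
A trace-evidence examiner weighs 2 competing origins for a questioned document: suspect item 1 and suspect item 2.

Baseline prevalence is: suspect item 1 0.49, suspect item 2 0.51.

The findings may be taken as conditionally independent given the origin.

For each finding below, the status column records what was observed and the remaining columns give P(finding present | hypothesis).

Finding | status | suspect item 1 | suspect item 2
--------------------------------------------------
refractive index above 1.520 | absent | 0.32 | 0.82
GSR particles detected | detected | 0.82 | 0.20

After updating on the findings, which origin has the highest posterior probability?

suspect item 1

Multiply each prior by the joint likelihood of the evidence pattern (using 1 − P(present | H) for each absent finding):
  suspect item 1: 0.49 × (1 − 0.32) × 0.82 = 0.27322
  suspect item 2: 0.51 × (1 − 0.82) × 0.20 = 0.01836
Normalizing constant Z = 0.27322 + 0.01836 = 0.29158.
P(suspect item 1 | evidence) ≈ 0.27322 / 0.29158 ≈ 0.937
P(suspect item 2 | evidence) ≈ 0.01836 / 0.29158 ≈ 0.063
The largest is 0.937, so suspect item 1 is most probable.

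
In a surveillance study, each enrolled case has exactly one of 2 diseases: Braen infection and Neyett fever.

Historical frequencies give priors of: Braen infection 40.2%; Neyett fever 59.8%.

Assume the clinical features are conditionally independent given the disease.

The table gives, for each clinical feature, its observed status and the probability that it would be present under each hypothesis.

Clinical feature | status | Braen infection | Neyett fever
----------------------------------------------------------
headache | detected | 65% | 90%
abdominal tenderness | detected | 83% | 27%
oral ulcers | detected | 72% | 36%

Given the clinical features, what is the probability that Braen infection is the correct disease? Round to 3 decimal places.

For each hypothesis, the unnormalized posterior weight is prior × product of the clinical feature likelihoods:
  Braen infection: 0.402 × 0.65 × 0.83 × 0.72 = 0.15615
  Neyett fever: 0.598 × 0.90 × 0.27 × 0.36 = 0.052313
The unnormalized weights sum to 0.20847.
P(Braen infection | evidence) = 0.15615 / 0.20847 ≈ 0.749.

0.749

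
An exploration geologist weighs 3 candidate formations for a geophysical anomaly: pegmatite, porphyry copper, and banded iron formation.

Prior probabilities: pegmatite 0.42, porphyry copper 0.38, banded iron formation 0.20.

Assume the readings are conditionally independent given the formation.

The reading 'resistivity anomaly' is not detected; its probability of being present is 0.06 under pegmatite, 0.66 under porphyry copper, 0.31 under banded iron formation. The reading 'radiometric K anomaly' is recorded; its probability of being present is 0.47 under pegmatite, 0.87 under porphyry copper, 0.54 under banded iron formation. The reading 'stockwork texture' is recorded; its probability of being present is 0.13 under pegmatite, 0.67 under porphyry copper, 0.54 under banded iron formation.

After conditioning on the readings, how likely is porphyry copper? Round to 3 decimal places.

0.539

By Bayes' rule with conditional independence, the unnormalized weight for each hypothesis is prior × ∏ likelihoods (using 1 − P(present | H) for each absent reading):
  pegmatite: 0.42 × (1 − 0.06) × 0.47 × 0.13 = 0.024122
  porphyry copper: 0.38 × (1 − 0.66) × 0.87 × 0.67 = 0.075311
  banded iron formation: 0.20 × (1 − 0.31) × 0.54 × 0.54 = 0.040241
Normalizing constant Z = 0.024122 + 0.075311 + 0.040241 = 0.13967.
P(porphyry copper | evidence) = 0.075311 / 0.13967 ≈ 0.539.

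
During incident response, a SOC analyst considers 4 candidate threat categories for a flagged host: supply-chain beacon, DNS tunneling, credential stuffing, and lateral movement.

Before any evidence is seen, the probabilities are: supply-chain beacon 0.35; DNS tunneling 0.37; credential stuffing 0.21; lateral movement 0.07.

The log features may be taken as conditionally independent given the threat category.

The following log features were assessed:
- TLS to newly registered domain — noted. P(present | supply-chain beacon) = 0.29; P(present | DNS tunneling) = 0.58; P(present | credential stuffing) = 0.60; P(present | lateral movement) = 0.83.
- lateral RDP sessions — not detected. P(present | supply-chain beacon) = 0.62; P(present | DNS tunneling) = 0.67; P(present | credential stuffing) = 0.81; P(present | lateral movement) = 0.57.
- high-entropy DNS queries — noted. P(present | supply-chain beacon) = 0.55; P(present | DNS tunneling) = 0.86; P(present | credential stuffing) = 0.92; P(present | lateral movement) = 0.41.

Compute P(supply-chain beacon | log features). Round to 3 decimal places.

Multiply each prior by the joint likelihood of the log feature pattern (using 1 − P(present | H) for each absent log feature):
  supply-chain beacon: 0.35 × 0.29 × (1 − 0.62) × 0.55 = 0.021214
  DNS tunneling: 0.37 × 0.58 × (1 − 0.67) × 0.86 = 0.060903
  credential stuffing: 0.21 × 0.60 × (1 − 0.81) × 0.92 = 0.022025
  lateral movement: 0.07 × 0.83 × (1 − 0.57) × 0.41 = 0.010243
Normalizing constant Z = 0.021214 + 0.060903 + 0.022025 + 0.010243 = 0.11438.
P(supply-chain beacon | evidence) = 0.021214 / 0.11438 ≈ 0.185.

0.185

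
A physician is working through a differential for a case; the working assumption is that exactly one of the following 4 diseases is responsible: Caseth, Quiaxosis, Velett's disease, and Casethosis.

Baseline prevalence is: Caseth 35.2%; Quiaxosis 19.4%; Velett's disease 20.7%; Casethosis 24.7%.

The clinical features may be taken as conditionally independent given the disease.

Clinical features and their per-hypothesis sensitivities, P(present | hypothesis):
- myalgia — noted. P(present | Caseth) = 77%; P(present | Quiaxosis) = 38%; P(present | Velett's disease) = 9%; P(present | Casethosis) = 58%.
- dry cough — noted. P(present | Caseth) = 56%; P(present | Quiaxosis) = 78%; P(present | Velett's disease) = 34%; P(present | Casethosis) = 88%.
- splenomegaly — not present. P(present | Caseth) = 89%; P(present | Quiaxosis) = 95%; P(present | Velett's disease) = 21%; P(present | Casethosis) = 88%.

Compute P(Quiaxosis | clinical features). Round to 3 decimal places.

0.072

For each hypothesis, the unnormalized posterior weight is prior × product of the clinical feature likelihoods (using 1 − P(present | H) for each absent clinical feature):
  Caseth: 0.352 × 0.77 × 0.56 × (1 − 0.89) = 0.016696
  Quiaxosis: 0.194 × 0.38 × 0.78 × (1 − 0.95) = 0.0028751
  Velett's disease: 0.207 × 0.09 × 0.34 × (1 − 0.21) = 0.005004
  Casethosis: 0.247 × 0.58 × 0.88 × (1 − 0.88) = 0.015128
Marginal likelihood of the evidence = 0.039703.
P(Quiaxosis | evidence) = 0.0028751 / 0.039703 ≈ 0.072.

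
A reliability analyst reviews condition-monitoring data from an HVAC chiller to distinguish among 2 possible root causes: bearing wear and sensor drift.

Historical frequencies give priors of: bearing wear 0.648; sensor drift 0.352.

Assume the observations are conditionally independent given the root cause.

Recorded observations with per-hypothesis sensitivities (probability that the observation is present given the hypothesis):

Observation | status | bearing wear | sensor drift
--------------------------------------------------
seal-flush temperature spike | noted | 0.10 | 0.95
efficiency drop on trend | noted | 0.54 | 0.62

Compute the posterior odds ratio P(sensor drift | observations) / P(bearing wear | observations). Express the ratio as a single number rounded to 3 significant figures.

5.93

Posterior odds equal prior odds times the likelihood ratio; only the two competing hypotheses matter.
  sensor drift: 0.352 × 0.95 × 0.62 = 0.20733
  bearing wear: 0.648 × 0.10 × 0.54 = 0.034992
Posterior odds = 0.20733 / 0.034992 ≈ 5.93.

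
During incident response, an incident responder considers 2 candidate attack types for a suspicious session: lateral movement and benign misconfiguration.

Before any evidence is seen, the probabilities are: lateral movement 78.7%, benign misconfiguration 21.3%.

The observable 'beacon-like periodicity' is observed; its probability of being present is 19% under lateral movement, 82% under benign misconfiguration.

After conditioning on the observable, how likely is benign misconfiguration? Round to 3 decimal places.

0.539

Multiply each prior by the likelihood of the observable:
  lateral movement: 0.787 × 0.19 = 0.14953
  benign misconfiguration: 0.213 × 0.82 = 0.17466
The unnormalized weights sum to 0.32419.
P(benign misconfiguration | evidence) = 0.17466 / 0.32419 ≈ 0.539.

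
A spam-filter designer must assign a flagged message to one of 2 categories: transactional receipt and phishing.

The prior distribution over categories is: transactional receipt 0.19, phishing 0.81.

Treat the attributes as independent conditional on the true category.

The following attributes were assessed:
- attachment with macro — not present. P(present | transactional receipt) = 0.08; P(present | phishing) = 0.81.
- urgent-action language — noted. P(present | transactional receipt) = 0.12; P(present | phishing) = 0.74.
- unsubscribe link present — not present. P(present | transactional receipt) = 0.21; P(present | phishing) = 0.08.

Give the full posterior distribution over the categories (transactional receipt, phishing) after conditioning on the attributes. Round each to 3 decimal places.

For each hypothesis, the unnormalized posterior weight is prior × product of the attribute likelihoods (using 1 − P(present | H) for each absent attribute):
  transactional receipt: 0.19 × (1 − 0.08) × 0.12 × (1 − 0.21) = 0.016571
  phishing: 0.81 × (1 − 0.81) × 0.74 × (1 − 0.08) = 0.10478
The unnormalized weights sum to 0.12135.
P(transactional receipt | evidence) = 0.016571 / 0.12135 ≈ 0.137
P(phishing | evidence) = 0.10478 / 0.12135 ≈ 0.863

0.137, 0.863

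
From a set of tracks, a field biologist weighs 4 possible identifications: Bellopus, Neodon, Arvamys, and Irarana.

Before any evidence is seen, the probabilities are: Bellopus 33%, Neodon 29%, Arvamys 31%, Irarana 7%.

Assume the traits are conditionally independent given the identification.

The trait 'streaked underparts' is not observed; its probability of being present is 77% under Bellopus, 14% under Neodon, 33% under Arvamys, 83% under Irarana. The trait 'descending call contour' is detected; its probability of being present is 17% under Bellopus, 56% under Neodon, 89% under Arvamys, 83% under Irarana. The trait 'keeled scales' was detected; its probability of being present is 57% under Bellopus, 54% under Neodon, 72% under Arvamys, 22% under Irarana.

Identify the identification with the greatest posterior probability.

Arvamys

By Bayes' rule with conditional independence, the unnormalized weight for each hypothesis is prior × ∏ likelihoods (using 1 − P(present | H) for each absent trait):
  Bellopus: 0.33 × (1 − 0.77) × 0.17 × 0.57 = 0.0073547
  Neodon: 0.29 × (1 − 0.14) × 0.56 × 0.54 = 0.075419
  Arvamys: 0.31 × (1 − 0.33) × 0.89 × 0.72 = 0.13309
  Irarana: 0.07 × (1 − 0.83) × 0.83 × 0.22 = 0.0021729
Normalizing constant Z = 0.0073547 + 0.075419 + 0.13309 + 0.0021729 = 0.21804.
P(Bellopus | evidence) ≈ 0.0073547 / 0.21804 ≈ 0.034
P(Neodon | evidence) ≈ 0.075419 / 0.21804 ≈ 0.346
P(Arvamys | evidence) ≈ 0.13309 / 0.21804 ≈ 0.610
P(Irarana | evidence) ≈ 0.0021729 / 0.21804 ≈ 0.010
The largest is 0.610, so Arvamys is most probable.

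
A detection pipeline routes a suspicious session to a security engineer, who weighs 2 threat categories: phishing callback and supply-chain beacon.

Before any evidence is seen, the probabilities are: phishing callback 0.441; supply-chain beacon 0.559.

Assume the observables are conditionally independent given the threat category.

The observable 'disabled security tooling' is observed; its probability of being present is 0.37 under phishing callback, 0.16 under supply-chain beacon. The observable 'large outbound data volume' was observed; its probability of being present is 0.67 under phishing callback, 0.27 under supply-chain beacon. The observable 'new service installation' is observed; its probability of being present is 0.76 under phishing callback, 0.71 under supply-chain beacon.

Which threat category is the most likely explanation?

phishing callback

For each hypothesis, the unnormalized posterior weight is prior × product of the observable likelihoods:
  phishing callback: 0.441 × 0.37 × 0.67 × 0.76 = 0.083086
  supply-chain beacon: 0.559 × 0.16 × 0.27 × 0.71 = 0.017146
The unnormalized weights sum to 0.10023.
P(phishing callback | evidence) ≈ 0.083086 / 0.10023 ≈ 0.829
P(supply-chain beacon | evidence) ≈ 0.017146 / 0.10023 ≈ 0.171
The largest is 0.829, so phishing callback is most probable.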